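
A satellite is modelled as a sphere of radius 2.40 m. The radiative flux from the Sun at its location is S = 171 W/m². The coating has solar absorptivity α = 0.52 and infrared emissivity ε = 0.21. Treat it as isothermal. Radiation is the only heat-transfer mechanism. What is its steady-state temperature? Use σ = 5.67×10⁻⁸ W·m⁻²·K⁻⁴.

T ≈ 208 K

At equilibrium, absorbed power = emitted power.
Absorbing cross-section = πr² = 18.10 m²; emitting surface = 4πr² = 72.38 m² (ratio 4).
αS·A_cross = εσ·A_surf·T⁴  ⇒  T⁴ = αS/(ε·4σ).
T⁴ = 0.520·171/(0.21·4·5.67×10⁻⁸) = 1.867×10⁹ K⁴.
T = (1.867×10⁹)^(1/4).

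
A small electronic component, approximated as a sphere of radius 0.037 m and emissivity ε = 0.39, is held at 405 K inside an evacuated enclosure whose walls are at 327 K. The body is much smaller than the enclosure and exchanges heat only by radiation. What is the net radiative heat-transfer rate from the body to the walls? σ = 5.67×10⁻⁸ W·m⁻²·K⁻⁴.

P_net ≈ 5.89 W

For a small grey body in a large enclosure: P_net = εσA(T_body⁴ − T_wall⁴).
A = 4πr² = 0.01720 m²; T_body⁴ − T_wall⁴ = 2.690×10¹⁰ − 1.143×10¹⁰ = 1.547×10¹⁰ K⁴.
|P_net| = 0.39·5.67×10⁻⁸·0.01720·1.547×10¹⁰.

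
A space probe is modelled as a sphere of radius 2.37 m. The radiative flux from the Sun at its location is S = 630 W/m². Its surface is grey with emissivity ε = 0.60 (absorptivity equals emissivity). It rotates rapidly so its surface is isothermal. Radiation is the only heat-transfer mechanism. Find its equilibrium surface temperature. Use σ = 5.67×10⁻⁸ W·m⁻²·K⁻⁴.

At equilibrium, absorbed power = emitted power.
Absorbing cross-section = πr² = 17.65 m²; emitting surface = 4πr² = 70.58 m² (ratio 4).
εS·A_cross = εσ·A_surf·T⁴  ⇒  T⁴ = S/(4σ)   (ε cancels).
T⁴ = 630/(4·5.67×10⁻⁸) = 2.778×10⁹ K⁴.
T = (2.778×10⁹)^(1/4).

T ≈ 230 K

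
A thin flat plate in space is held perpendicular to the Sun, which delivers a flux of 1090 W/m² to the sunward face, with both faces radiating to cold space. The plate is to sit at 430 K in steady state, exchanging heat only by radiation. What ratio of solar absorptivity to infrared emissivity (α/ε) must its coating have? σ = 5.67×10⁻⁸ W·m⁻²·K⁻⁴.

Balance: αS·A = εσ·2A·T⁴ ⇒ α/ε = 2σT⁴/S.
α/ε = 2·5.67×10⁻⁸·(430)⁴/1090 = 2·5.67×10⁻⁸·3.419×10¹⁰/1090.

α/ε ≈ 3.56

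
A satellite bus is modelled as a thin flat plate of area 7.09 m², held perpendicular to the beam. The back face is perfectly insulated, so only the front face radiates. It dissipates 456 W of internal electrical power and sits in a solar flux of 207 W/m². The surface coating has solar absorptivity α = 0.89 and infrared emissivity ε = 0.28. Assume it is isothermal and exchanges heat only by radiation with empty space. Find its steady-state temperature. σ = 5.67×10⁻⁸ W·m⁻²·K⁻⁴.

T ≈ 354 K

At steady state, absorbed solar power + internal power = radiated power.
Absorbed: α·S·A_cross = 0.89·207·7.090 = 1306 W (cross-section A).
Total input = 1306 + 456 = 1762 W.
Radiated: εσ·A_surf·T⁴ with A_surf = A = 7.090 m².
T⁴ = 1762/(0.28·5.67×10⁻⁸·7.090) = 1.566×10¹⁰ K⁴.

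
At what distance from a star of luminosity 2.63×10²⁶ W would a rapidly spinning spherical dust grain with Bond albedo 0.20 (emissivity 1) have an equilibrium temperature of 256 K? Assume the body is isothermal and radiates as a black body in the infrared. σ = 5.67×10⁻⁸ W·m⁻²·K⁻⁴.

d ≈ 1.31×10¹¹ m

For an isothermal black-emitting sphere, (1−a)S·πr² = σ·4πr²·T⁴ ⇒ S = 4σT⁴/(1−a).
S = 4·5.67×10⁻⁸·(256)⁴/0.800 = 1218 W/m².
Flux falls as S = L/(4πd²), so d = √(L/(4πS)) = √(2.63×10²⁶/(4π·1218)).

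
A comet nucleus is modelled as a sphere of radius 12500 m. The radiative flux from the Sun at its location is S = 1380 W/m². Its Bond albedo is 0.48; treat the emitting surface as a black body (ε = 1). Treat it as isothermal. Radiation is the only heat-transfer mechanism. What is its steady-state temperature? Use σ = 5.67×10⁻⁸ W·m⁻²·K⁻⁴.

T ≈ 237 K

At equilibrium, absorbed power = emitted power.
Absorbing cross-section = πr² = 4.909×10⁸ m²; emitting surface = 4πr² = 1.963×10⁹ m² (ratio 4).
(1−a)S·A_cross = εσ·A_surf·T⁴  ⇒  T⁴ = (1−a)S/(4σ).
T⁴ = 0.520·1380/(4·5.67×10⁻⁸) = 3.164×10⁹ K⁴.
T = (3.164×10⁹)^(1/4).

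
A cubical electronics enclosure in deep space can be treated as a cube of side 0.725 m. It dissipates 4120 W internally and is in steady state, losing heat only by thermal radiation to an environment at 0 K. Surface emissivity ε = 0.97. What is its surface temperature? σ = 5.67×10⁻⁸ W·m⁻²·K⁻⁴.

T ≈ 393 K

Steady state: internal power = radiated power, P = εσA T⁴.
Radiating area A = 6L² = 3.154 m².
T⁴ = P/(εσA) = 4120/(0.97·5.67×10⁻⁸·3.154) = 2.375×10¹⁰ K⁴.
T = (2.375×10¹⁰)^(1/4).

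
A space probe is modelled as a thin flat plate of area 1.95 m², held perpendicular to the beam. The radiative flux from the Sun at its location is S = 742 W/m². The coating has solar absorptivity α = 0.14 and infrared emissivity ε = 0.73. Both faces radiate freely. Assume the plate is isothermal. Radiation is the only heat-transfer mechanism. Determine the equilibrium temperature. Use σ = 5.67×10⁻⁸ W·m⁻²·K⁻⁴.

T ≈ 188 K

At equilibrium, absorbed power = emitted power.
Absorbing cross-section = A = 1.950 m²; emitting surface = 2A = 3.900 m² (ratio 2).
αS·A_cross = εσ·A_surf·T⁴  ⇒  T⁴ = αS/(ε·2σ).
T⁴ = 0.140·742/(0.73·2·5.67×10⁻⁸) = 1.255×10⁹ K⁴.
T = (1.255×10⁹)^(1/4).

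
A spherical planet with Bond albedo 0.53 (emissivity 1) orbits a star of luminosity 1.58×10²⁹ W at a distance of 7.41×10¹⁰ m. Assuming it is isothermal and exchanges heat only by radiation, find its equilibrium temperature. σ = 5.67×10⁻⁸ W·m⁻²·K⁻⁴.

T ≈ 1480 K

First find the stellar flux at distance d: S = L/(4πd²) = 1.58×10²⁹/(4π·(7.41×10¹⁰)²) = 2.290×10⁶ W/m².
For an isothermal sphere, absorbed (1−a)S·πr² = emitted σ·4πr²·T⁴, so T⁴ = (1−a)S/(4σ).
T⁴ = 0.470·2.290×10⁶/(4·5.67×10⁻⁸) = 4.745×10¹² K⁴.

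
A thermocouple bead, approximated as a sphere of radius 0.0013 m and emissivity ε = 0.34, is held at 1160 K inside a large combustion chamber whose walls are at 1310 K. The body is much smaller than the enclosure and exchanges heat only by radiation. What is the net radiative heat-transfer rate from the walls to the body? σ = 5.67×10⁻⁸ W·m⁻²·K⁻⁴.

For a small grey body in a large enclosure: P_net = εσA(T_body⁴ − T_wall⁴).
A = 4πr² = 2.124×10⁻⁵ m²; T_body⁴ − T_wall⁴ = 1.811×10¹² − 2.945×10¹² = -1.134×10¹² K⁴.
|P_net| = 0.34·5.67×10⁻⁸·2.124×10⁻⁵·1.134×10¹².

P_net ≈ 0.464 W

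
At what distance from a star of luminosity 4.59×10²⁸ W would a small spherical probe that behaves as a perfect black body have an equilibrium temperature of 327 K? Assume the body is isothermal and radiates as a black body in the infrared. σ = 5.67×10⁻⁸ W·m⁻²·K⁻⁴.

d ≈ 1.19×10¹² m

For an isothermal black-emitting sphere, (1−a)S·πr² = σ·4πr²·T⁴ ⇒ S = 4σT⁴/(1−a).
S = 4·5.67×10⁻⁸·(327)⁴/1.00 = 2593 W/m².
Flux falls as S = L/(4πd²), so d = √(L/(4πS)) = √(4.59×10²⁸/(4π·2593)).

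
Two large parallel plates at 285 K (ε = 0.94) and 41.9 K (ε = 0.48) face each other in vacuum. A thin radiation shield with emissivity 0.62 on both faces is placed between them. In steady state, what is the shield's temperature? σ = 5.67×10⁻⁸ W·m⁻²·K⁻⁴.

In steady state the net flux on the hot side equals that on the cold side.
σ(T₁⁴−T_s⁴)/D₁ = σ(T_s⁴−T₂⁴)/D₂, with D₁ = 1/ε₁+1/ε_s−1 = 1.677, D₂ = 1/ε_s+1/ε₂−1 = 2.696.
Solve for T_s⁴: T_s⁴ = (D₂·T₁⁴ + D₁·T₂⁴)/(D₁+D₂) = 4.069×10⁹ K⁴.

T_s ≈ 253 K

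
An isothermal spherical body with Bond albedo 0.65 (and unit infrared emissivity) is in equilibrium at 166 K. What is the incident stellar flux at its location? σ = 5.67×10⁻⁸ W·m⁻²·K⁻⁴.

(1−a)S·πr² = σ·4πr²·T⁴ ⇒ S = 4σT⁴/(1−a).
S = 4·5.67×10⁻⁸·7.593×10⁸/0.350.

S ≈ 492 W/m²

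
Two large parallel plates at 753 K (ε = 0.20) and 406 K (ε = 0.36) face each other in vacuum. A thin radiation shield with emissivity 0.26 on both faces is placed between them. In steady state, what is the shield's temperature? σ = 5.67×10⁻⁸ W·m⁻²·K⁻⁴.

T_s ≈ 622 K

In steady state the net flux on the hot side equals that on the cold side.
σ(T₁⁴−T_s⁴)/D₁ = σ(T_s⁴−T₂⁴)/D₂, with D₁ = 1/ε₁+1/ε_s−1 = 7.846, D₂ = 1/ε_s+1/ε₂−1 = 5.624.
Solve for T_s⁴: T_s⁴ = (D₂·T₁⁴ + D₁·T₂⁴)/(D₁+D₂) = 1.501×10¹¹ K⁴.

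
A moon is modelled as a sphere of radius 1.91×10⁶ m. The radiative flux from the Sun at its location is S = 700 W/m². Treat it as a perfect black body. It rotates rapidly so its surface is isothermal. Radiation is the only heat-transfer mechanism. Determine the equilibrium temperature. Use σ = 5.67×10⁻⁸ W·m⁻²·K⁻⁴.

T ≈ 236 K

At equilibrium, absorbed power = emitted power.
Absorbing cross-section = πr² = 1.146×10¹³ m²; emitting surface = 4πr² = 4.584×10¹³ m² (ratio 4).
S·A_cross = εσ·A_surf·T⁴  ⇒  T⁴ = S/(4σ).
T⁴ = 1.00·700/(4·5.67×10⁻⁸) = 3.086×10⁹ K⁴.
T = (3.086×10⁹)^(1/4).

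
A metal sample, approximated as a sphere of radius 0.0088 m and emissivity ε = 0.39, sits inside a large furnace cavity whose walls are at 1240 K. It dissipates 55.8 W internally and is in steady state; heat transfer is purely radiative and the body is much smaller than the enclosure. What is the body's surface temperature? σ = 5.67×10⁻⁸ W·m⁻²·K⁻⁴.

For a small grey body in a large enclosure, net radiated power = εσA(T⁴ − T_w⁴).
Steady state: P = εσA(T⁴ − T_w⁴) with A = 4πr² = 9.731×10⁻⁴ m².
T⁴ = P/(εσA) + T_w⁴ = 55.8/(0.39·5.67×10⁻⁸·9.731×10⁻⁴) + (1240)⁴
    = 2.593×10¹² + 2.364×10¹² = 4.957×10¹² K⁴.

T ≈ 1490 K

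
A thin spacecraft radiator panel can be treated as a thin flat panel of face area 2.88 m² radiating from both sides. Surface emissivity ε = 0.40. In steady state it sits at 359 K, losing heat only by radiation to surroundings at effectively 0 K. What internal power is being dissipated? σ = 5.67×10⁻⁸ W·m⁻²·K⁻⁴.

Steady state: P = εσA T⁴.
A = 2·2.88 = 5.760 m²; T⁴ = (359)⁴ = 1.661×10¹⁰ K⁴.
P = 0.40 × 5.67×10⁻⁸ × 5.760 × 1.661×10¹⁰.

P ≈ 2170 W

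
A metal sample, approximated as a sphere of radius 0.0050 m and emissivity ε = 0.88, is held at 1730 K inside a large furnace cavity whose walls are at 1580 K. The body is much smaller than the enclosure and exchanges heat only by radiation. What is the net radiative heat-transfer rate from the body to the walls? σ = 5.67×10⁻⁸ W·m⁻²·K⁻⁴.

P_net ≈ 42.7 W

For a small grey body in a large enclosure: P_net = εσA(T_body⁴ − T_wall⁴).
A = 4πr² = 3.142×10⁻⁴ m²; T_body⁴ − T_wall⁴ = 8.957×10¹² − 6.232×10¹² = 2.725×10¹² K⁴.
|P_net| = 0.88·5.67×10⁻⁸·3.142×10⁻⁴·2.725×10¹².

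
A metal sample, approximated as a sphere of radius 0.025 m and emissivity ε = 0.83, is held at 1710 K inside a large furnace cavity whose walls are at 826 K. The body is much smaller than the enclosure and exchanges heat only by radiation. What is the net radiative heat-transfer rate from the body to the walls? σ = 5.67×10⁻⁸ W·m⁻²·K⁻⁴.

For a small grey body in a large enclosure: P_net = εσA(T_body⁴ − T_wall⁴).
A = 4πr² = 0.007854 m²; T_body⁴ − T_wall⁴ = 8.550×10¹² − 4.655×10¹¹ = 8.085×10¹² K⁴.
|P_net| = 0.83·5.67×10⁻⁸·0.007854·8.085×10¹².

P_net ≈ 2990 W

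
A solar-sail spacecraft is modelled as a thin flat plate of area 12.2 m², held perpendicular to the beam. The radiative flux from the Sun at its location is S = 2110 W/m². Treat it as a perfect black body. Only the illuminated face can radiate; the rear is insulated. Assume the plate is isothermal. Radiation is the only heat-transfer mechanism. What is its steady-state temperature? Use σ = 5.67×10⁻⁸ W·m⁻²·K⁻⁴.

At equilibrium, absorbed power = emitted power.
Absorbing cross-section = A = 12.20 m²; emitting surface = A = 12.20 m² (ratio 1).
S·A_cross = εσ·A_surf·T⁴  ⇒  T⁴ = S/(1σ).
T⁴ = 1.00·2110/(1·5.67×10⁻⁸) = 3.721×10¹⁰ K⁴.
T = (3.721×10¹⁰)^(1/4).

T ≈ 439 K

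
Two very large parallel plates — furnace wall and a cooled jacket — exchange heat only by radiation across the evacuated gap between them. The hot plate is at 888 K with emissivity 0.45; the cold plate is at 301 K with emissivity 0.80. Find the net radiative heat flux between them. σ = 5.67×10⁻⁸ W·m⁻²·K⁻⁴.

For two infinite grey parallel plates, q = σ(T₁⁴ − T₂⁴)/(1/ε₁ + 1/ε₂ − 1).
T₁⁴ − T₂⁴ = 6.218×10¹¹ − 8.209×10⁹ = 6.136×10¹¹ K⁴.
1/ε₁ + 1/ε₂ − 1 = 2.222 + 1.250 − 1 = 2.472.
q = 5.67×10⁻⁸ × 6.136×10¹¹ / 2.472.

q ≈ 14100 W/m²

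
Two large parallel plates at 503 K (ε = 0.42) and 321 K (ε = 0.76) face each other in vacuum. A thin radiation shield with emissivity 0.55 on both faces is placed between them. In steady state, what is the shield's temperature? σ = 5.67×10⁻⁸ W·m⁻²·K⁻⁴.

In steady state the net flux on the hot side equals that on the cold side.
σ(T₁⁴−T_s⁴)/D₁ = σ(T_s⁴−T₂⁴)/D₂, with D₁ = 1/ε₁+1/ε_s−1 = 3.199, D₂ = 1/ε_s+1/ε₂−1 = 2.134.
Solve for T_s⁴: T_s⁴ = (D₂·T₁⁴ + D₁·T₂⁴)/(D₁+D₂) = 3.198×10¹⁰ K⁴.

T_s ≈ 423 K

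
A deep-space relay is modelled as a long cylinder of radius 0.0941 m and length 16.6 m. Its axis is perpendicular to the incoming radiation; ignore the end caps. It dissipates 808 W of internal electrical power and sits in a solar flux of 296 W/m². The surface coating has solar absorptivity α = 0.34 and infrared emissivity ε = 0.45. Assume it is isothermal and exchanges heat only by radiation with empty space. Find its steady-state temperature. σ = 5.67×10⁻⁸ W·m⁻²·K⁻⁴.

At steady state, absorbed solar power + internal power = radiated power.
Absorbed: α·S·A_cross = 0.34·296·3.124 = 314.4 W (cross-section 2rL).
Total input = 314.4 + 808 = 1122 W.
Radiated: εσ·A_surf·T⁴ with A_surf = 2πrL = 9.815 m².
T⁴ = 1122/(0.45·5.67×10⁻⁸·9.815) = 4.482×10⁹ K⁴.

T ≈ 259 K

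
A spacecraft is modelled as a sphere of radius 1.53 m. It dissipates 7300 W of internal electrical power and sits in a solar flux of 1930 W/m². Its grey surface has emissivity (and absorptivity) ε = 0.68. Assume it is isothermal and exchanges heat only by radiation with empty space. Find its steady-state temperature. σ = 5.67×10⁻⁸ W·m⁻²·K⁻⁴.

T ≈ 350 K

At steady state, absorbed solar power + internal power = radiated power.
Absorbed: α·S·A_cross = 0.68·1930·7.354 = 9652 W (cross-section πr²).
Total input = 9652 + 7300 = 16950 W.
Radiated: εσ·A_surf·T⁴ with A_surf = 4πr² = 29.42 m².
T⁴ = 16950/(0.68·5.67×10⁻⁸·29.42) = 1.495×10¹⁰ K⁴.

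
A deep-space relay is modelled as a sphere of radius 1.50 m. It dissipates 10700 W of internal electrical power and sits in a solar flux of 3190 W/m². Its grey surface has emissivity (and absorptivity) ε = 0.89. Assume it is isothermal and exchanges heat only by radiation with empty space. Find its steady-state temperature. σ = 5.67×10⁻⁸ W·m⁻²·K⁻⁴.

T ≈ 383 K

At steady state, absorbed solar power + internal power = radiated power.
Absorbed: α·S·A_cross = 0.89·3190·7.069 = 20070 W (cross-section πr²).
Total input = 20070 + 10700 = 30770 W.
Radiated: εσ·A_surf·T⁴ with A_surf = 4πr² = 28.27 m².
T⁴ = 30770/(0.89·5.67×10⁻⁸·28.27) = 2.156×10¹⁰ K⁴.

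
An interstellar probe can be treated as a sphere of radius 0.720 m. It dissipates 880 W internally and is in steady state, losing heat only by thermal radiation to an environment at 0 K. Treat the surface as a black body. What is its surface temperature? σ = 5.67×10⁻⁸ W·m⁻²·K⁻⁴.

T ≈ 221 K

Steady state: internal power = radiated power, P = εσA T⁴.
Radiating area A = 4πr² = 6.514 m².
T⁴ = P/(εσA) = 880/(1.0·5.67×10⁻⁸·6.514) = 2.382×10⁹ K⁴.
T = (2.382×10⁹)^(1/4).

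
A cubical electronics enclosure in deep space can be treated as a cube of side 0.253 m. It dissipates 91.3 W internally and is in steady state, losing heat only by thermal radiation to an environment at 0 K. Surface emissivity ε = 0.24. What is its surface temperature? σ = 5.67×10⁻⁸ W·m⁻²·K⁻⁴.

Steady state: internal power = radiated power, P = εσA T⁴.
Radiating area A = 6L² = 0.3841 m².
T⁴ = P/(εσA) = 91.3/(0.24·5.67×10⁻⁸·0.3841) = 1.747×10¹⁰ K⁴.
T = (1.747×10¹⁰)^(1/4).

T ≈ 364 K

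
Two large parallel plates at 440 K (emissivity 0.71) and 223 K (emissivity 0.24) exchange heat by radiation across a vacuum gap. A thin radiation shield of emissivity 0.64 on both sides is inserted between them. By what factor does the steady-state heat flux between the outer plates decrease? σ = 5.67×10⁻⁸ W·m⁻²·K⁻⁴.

factor ≈ 1.46

Without shield: q₀ = σΔ(T⁴)/(1/ε₁+1/ε₂−1) with denominator 4.575.
With shield the two gaps are in series; the resistances add: (1/ε₁+1/ε_s−1)+(1/ε_s+1/ε₂−1) = 1.971+4.729 = 6.700.
Heat-flux ratio q₀/q = 6.700/4.575.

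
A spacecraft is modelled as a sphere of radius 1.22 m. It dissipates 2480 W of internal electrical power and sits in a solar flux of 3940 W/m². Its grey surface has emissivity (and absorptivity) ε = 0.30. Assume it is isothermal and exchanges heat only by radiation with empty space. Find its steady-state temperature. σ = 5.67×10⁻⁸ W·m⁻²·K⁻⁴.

At steady state, absorbed solar power + internal power = radiated power.
Absorbed: α·S·A_cross = 0.30·3940·4.676 = 5527 W (cross-section πr²).
Total input = 5527 + 2480 = 8007 W.
Radiated: εσ·A_surf·T⁴ with A_surf = 4πr² = 18.70 m².
T⁴ = 8007/(0.30·5.67×10⁻⁸·18.70) = 2.517×10¹⁰ K⁴.

T ≈ 398 K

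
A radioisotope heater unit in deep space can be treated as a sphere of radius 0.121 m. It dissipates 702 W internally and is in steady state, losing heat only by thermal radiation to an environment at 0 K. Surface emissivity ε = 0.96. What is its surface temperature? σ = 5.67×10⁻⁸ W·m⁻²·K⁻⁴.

Steady state: internal power = radiated power, P = εσA T⁴.
Radiating area A = 4πr² = 0.1840 m².
T⁴ = P/(εσA) = 702/(0.96·5.67×10⁻⁸·0.1840) = 7.010×10¹⁰ K⁴.
T = (7.010×10¹⁰)^(1/4).

T ≈ 515 K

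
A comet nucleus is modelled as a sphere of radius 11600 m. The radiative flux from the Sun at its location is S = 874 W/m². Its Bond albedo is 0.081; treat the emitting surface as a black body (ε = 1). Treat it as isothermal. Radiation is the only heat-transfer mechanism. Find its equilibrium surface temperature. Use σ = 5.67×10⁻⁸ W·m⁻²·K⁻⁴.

At equilibrium, absorbed power = emitted power.
Absorbing cross-section = πr² = 4.227×10⁸ m²; emitting surface = 4πr² = 1.691×10⁹ m² (ratio 4).
(1−a)S·A_cross = εσ·A_surf·T⁴  ⇒  T⁴ = (1−a)S/(4σ).
T⁴ = 0.919·874/(4·5.67×10⁻⁸) = 3.541×10⁹ K⁴.
T = (3.541×10⁹)^(1/4).

T ≈ 244 K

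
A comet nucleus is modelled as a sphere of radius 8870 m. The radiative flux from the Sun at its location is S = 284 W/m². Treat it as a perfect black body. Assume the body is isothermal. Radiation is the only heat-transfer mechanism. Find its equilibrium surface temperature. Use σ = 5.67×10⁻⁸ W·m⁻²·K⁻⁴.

At equilibrium, absorbed power = emitted power.
Absorbing cross-section = πr² = 2.472×10⁸ m²; emitting surface = 4πr² = 9.887×10⁸ m² (ratio 4).
S·A_cross = εσ·A_surf·T⁴  ⇒  T⁴ = S/(4σ).
T⁴ = 1.00·284/(4·5.67×10⁻⁸) = 1.252×10⁹ K⁴.
T = (1.252×10⁹)^(1/4).

T ≈ 188 K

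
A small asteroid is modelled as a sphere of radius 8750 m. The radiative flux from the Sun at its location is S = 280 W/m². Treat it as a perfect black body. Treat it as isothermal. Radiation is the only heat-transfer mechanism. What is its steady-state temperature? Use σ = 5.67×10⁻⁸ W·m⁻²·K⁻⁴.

At equilibrium, absorbed power = emitted power.
Absorbing cross-section = πr² = 2.405×10⁸ m²; emitting surface = 4πr² = 9.621×10⁸ m² (ratio 4).
S·A_cross = εσ·A_surf·T⁴  ⇒  T⁴ = S/(4σ).
T⁴ = 1.00·280/(4·5.67×10⁻⁸) = 1.235×10⁹ K⁴.
T = (1.235×10⁹)^(1/4).

T ≈ 187 K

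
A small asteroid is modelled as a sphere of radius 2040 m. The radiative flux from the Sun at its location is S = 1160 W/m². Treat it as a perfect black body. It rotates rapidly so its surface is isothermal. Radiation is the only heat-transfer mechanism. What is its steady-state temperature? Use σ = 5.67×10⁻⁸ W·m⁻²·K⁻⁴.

At equilibrium, absorbed power = emitted power.
Absorbing cross-section = πr² = 1.307×10⁷ m²; emitting surface = 4πr² = 5.230×10⁷ m² (ratio 4).
S·A_cross = εσ·A_surf·T⁴  ⇒  T⁴ = S/(4σ).
T⁴ = 1.00·1160/(4·5.67×10⁻⁸) = 5.115×10⁹ K⁴.
T = (5.115×10⁹)^(1/4).

T ≈ 267 K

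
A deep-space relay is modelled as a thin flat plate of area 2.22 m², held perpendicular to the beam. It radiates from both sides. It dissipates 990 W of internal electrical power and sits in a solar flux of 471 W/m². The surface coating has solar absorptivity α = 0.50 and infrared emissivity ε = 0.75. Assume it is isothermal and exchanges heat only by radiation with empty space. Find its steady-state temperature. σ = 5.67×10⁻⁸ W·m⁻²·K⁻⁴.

T ≈ 299 K

At steady state, absorbed solar power + internal power = radiated power.
Absorbed: α·S·A_cross = 0.50·471·2.220 = 522.8 W (cross-section A).
Total input = 522.8 + 990 = 1513 W.
Radiated: εσ·A_surf·T⁴ with A_surf = 2A = 4.440 m².
T⁴ = 1513/(0.75·5.67×10⁻⁸·4.440) = 8.012×10⁹ K⁴.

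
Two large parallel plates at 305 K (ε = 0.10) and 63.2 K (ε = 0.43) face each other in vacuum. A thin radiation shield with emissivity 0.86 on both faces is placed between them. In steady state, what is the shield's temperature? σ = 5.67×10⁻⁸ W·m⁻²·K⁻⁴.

T_s ≈ 203 K

In steady state the net flux on the hot side equals that on the cold side.
σ(T₁⁴−T_s⁴)/D₁ = σ(T_s⁴−T₂⁴)/D₂, with D₁ = 1/ε₁+1/ε_s−1 = 10.16, D₂ = 1/ε_s+1/ε₂−1 = 2.488.
Solve for T_s⁴: T_s⁴ = (D₂·T₁⁴ + D₁·T₂⁴)/(D₁+D₂) = 1.715×10⁹ K⁴.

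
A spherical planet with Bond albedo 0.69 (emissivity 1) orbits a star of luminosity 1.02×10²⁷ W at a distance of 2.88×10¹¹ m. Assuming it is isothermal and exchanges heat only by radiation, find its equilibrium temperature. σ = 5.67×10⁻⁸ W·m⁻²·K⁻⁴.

T ≈ 191 K

First find the stellar flux at distance d: S = L/(4πd²) = 1.02×10²⁷/(4π·(2.88×10¹¹)²) = 978.6 W/m².
For an isothermal sphere, absorbed (1−a)S·πr² = emitted σ·4πr²·T⁴, so T⁴ = (1−a)S/(4σ).
T⁴ = 0.310·978.6/(4·5.67×10⁻⁸) = 1.338×10⁹ K⁴.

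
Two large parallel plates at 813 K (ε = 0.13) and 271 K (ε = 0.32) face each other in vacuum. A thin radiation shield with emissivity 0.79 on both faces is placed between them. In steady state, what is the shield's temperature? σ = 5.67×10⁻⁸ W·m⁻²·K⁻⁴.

In steady state the net flux on the hot side equals that on the cold side.
σ(T₁⁴−T_s⁴)/D₁ = σ(T_s⁴−T₂⁴)/D₂, with D₁ = 1/ε₁+1/ε_s−1 = 7.958, D₂ = 1/ε_s+1/ε₂−1 = 3.391.
Solve for T_s⁴: T_s⁴ = (D₂·T₁⁴ + D₁·T₂⁴)/(D₁+D₂) = 1.343×10¹¹ K⁴.

T_s ≈ 605 K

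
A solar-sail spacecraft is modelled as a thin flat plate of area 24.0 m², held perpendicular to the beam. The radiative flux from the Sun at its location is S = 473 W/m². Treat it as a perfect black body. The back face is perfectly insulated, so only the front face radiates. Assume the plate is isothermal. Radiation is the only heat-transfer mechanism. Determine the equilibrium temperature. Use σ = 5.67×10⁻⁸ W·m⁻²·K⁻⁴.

T ≈ 302 K

At equilibrium, absorbed power = emitted power.
Absorbing cross-section = A = 24.00 m²; emitting surface = A = 24.00 m² (ratio 1).
S·A_cross = εσ·A_surf·T⁴  ⇒  T⁴ = S/(1σ).
T⁴ = 1.00·473/(1·5.67×10⁻⁸) = 8.342×10⁹ K⁴.
T = (8.342×10⁹)^(1/4).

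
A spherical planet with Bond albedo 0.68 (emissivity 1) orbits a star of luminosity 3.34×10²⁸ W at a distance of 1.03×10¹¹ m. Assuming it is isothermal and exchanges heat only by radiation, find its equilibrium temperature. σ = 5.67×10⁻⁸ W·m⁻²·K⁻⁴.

T ≈ 771 K

First find the stellar flux at distance d: S = L/(4πd²) = 3.34×10²⁸/(4π·(1.03×10¹¹)²) = 2.505×10⁵ W/m².
For an isothermal sphere, absorbed (1−a)S·πr² = emitted σ·4πr²·T⁴, so T⁴ = (1−a)S/(4σ).
T⁴ = 0.320·2.505×10⁵/(4·5.67×10⁻⁸) = 3.535×10¹¹ K⁴.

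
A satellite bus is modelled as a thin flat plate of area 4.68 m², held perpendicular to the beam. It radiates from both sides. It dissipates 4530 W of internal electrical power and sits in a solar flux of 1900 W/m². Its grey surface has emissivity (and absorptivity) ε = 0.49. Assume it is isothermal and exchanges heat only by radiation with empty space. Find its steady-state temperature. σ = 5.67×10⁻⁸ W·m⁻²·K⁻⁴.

T ≈ 430 K

At steady state, absorbed solar power + internal power = radiated power.
Absorbed: α·S·A_cross = 0.49·1900·4.680 = 4357 W (cross-section A).
Total input = 4357 + 4530 = 8887 W.
Radiated: εσ·A_surf·T⁴ with A_surf = 2A = 9.360 m².
T⁴ = 8887/(0.49·5.67×10⁻⁸·9.360) = 3.417×10¹⁰ K⁴.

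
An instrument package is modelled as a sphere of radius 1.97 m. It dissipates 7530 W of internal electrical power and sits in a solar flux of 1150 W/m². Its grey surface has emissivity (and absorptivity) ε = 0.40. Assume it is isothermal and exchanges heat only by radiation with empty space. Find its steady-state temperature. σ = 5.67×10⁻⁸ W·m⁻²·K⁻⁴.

At steady state, absorbed solar power + internal power = radiated power.
Absorbed: α·S·A_cross = 0.40·1150·12.19 = 5608 W (cross-section πr²).
Total input = 5608 + 7530 = 13140 W.
Radiated: εσ·A_surf·T⁴ with A_surf = 4πr² = 48.77 m².
T⁴ = 13140/(0.40·5.67×10⁻⁸·48.77) = 1.188×10¹⁰ K⁴.

T ≈ 330 K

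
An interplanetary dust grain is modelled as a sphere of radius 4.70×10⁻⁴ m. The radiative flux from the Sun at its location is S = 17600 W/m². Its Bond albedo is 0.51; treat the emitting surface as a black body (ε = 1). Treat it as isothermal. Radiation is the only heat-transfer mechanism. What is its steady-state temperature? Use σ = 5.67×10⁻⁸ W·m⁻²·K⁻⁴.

T ≈ 442 K

At equilibrium, absorbed power = emitted power.
Absorbing cross-section = πr² = 6.940×10⁻⁷ m²; emitting surface = 4πr² = 2.776×10⁻⁶ m² (ratio 4).
(1−a)S·A_cross = εσ·A_surf·T⁴  ⇒  T⁴ = (1−a)S/(4σ).
T⁴ = 0.490·17600/(4·5.67×10⁻⁸) = 3.802×10¹⁰ K⁴.
T = (3.802×10¹⁰)^(1/4).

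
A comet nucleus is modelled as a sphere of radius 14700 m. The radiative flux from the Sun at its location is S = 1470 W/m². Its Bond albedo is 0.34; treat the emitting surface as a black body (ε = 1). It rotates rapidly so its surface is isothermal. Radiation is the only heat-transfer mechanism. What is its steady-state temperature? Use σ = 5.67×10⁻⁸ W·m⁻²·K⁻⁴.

At equilibrium, absorbed power = emitted power.
Absorbing cross-section = πr² = 6.789×10⁸ m²; emitting surface = 4πr² = 2.715×10⁹ m² (ratio 4).
(1−a)S·A_cross = εσ·A_surf·T⁴  ⇒  T⁴ = (1−a)S/(4σ).
T⁴ = 0.660·1470/(4·5.67×10⁻⁸) = 4.278×10⁹ K⁴.
T = (4.278×10⁹)^(1/4).

T ≈ 256 K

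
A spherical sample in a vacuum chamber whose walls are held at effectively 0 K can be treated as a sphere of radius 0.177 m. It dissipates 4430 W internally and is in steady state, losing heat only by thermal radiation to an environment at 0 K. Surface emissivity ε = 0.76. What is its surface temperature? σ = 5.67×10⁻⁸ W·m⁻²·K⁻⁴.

Steady state: internal power = radiated power, P = εσA T⁴.
Radiating area A = 4πr² = 0.3937 m².
T⁴ = P/(εσA) = 4430/(0.76·5.67×10⁻⁸·0.3937) = 2.611×10¹¹ K⁴.
T = (2.611×10¹¹)^(1/4).

T ≈ 715 K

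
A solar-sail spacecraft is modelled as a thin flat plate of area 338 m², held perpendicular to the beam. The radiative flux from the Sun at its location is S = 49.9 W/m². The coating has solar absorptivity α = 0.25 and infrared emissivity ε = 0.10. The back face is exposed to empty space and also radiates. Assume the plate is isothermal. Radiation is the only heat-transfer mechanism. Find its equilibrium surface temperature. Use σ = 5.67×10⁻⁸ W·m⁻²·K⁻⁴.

At equilibrium, absorbed power = emitted power.
Absorbing cross-section = A = 338.0 m²; emitting surface = 2A = 676.0 m² (ratio 2).
αS·A_cross = εσ·A_surf·T⁴  ⇒  T⁴ = αS/(ε·2σ).
T⁴ = 0.250·49.9/(0.10·2·5.67×10⁻⁸) = 1.100×10⁹ K⁴.
T = (1.100×10⁹)^(1/4).

T ≈ 182 K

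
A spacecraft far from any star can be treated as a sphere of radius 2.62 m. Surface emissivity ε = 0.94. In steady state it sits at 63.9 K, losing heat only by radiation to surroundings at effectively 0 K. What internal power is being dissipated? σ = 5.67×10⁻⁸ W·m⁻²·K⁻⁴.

P ≈ 76.7 W

Steady state: P = εσA T⁴.
A = 4πr² = 86.26 m²; T⁴ = (63.9)⁴ = 1.667×10⁷ K⁴.
P = 0.94 × 5.67×10⁻⁸ × 86.26 × 1.667×10⁷.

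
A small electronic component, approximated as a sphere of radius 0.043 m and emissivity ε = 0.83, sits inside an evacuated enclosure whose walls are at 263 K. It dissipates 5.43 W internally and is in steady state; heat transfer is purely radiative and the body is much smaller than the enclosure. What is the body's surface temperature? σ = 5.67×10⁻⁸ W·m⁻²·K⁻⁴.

T ≈ 314 K

For a small grey body in a large enclosure, net radiated power = εσA(T⁴ − T_w⁴).
Steady state: P = εσA(T⁴ − T_w⁴) with A = 4πr² = 0.02324 m².
T⁴ = P/(εσA) + T_w⁴ = 5.43/(0.83·5.67×10⁻⁸·0.02324) + (263)⁴
    = 4.966×10⁹ + 4.784×10⁹ = 9.750×10⁹ K⁴.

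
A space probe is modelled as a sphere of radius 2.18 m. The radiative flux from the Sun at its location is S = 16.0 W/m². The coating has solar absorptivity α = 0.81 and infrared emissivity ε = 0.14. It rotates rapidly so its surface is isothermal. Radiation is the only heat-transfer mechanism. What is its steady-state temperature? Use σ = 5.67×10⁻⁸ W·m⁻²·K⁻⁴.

At equilibrium, absorbed power = emitted power.
Absorbing cross-section = πr² = 14.93 m²; emitting surface = 4πr² = 59.72 m² (ratio 4).
αS·A_cross = εσ·A_surf·T⁴  ⇒  T⁴ = αS/(ε·4σ).
T⁴ = 0.810·16.0/(0.14·4·5.67×10⁻⁸) = 4.082×10⁸ K⁴.
T = (4.082×10⁸)^(1/4).

T ≈ 142 K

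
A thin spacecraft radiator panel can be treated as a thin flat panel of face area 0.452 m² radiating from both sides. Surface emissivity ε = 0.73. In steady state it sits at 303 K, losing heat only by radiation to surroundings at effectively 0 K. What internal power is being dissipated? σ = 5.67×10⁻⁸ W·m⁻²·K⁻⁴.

P ≈ 315 W

Steady state: P = εσA T⁴.
A = 2·0.452 = 0.9040 m²; T⁴ = (303)⁴ = 8.429×10⁹ K⁴.
P = 0.73 × 5.67×10⁻⁸ × 0.9040 × 8.429×10⁹.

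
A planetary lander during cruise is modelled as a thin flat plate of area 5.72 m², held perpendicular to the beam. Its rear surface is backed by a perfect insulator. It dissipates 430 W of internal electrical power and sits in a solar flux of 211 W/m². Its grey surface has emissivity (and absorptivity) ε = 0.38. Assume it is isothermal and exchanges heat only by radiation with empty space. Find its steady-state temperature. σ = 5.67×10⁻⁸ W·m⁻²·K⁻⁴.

T ≈ 291 K

At steady state, absorbed solar power + internal power = radiated power.
Absorbed: α·S·A_cross = 0.38·211·5.720 = 458.6 W (cross-section A).
Total input = 458.6 + 430 = 888.6 W.
Radiated: εσ·A_surf·T⁴ with A_surf = A = 5.720 m².
T⁴ = 888.6/(0.38·5.67×10⁻⁸·5.720) = 7.210×10⁹ K⁴.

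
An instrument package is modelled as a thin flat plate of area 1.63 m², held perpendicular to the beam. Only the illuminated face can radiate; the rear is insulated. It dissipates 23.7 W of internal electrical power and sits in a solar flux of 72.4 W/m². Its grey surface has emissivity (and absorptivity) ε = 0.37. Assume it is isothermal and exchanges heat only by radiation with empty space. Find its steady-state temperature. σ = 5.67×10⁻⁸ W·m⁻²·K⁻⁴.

T ≈ 211 K

At steady state, absorbed solar power + internal power = radiated power.
Absorbed: α·S·A_cross = 0.37·72.4·1.630 = 43.66 W (cross-section A).
Total input = 43.66 + 23.7 = 67.36 W.
Radiated: εσ·A_surf·T⁴ with A_surf = A = 1.630 m².
T⁴ = 67.36/(0.37·5.67×10⁻⁸·1.630) = 1.970×10⁹ K⁴.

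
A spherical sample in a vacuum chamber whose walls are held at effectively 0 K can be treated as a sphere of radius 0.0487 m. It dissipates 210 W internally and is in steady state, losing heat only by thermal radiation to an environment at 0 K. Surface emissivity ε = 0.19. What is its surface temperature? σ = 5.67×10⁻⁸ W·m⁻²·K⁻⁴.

T ≈ 899 K

Steady state: internal power = radiated power, P = εσA T⁴.
Radiating area A = 4πr² = 0.02980 m².
T⁴ = P/(εσA) = 210/(0.19·5.67×10⁻⁸·0.02980) = 6.541×10¹¹ K⁴.
T = (6.541×10¹¹)^(1/4).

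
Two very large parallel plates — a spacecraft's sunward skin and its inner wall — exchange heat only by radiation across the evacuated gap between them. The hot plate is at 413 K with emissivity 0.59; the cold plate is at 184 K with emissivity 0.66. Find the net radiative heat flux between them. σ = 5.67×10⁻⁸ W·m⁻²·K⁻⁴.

For two infinite grey parallel plates, q = σ(T₁⁴ − T₂⁴)/(1/ε₁ + 1/ε₂ − 1).
T₁⁴ − T₂⁴ = 2.909×10¹⁰ − 1.146×10⁹ = 2.795×10¹⁰ K⁴.
1/ε₁ + 1/ε₂ − 1 = 1.695 + 1.515 − 1 = 2.210.
q = 5.67×10⁻⁸ × 2.795×10¹⁰ / 2.210.

q ≈ 717 W/m²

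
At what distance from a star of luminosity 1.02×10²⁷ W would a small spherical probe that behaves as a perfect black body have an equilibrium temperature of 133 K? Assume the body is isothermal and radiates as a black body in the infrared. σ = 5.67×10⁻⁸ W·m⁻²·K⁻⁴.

d ≈ 1.07×10¹² m

For an isothermal black-emitting sphere, (1−a)S·πr² = σ·4πr²·T⁴ ⇒ S = 4σT⁴/(1−a).
S = 4·5.67×10⁻⁸·(133)⁴/1.00 = 70.97 W/m².
Flux falls as S = L/(4πd²), so d = √(L/(4πS)) = √(1.02×10²⁷/(4π·70.97)).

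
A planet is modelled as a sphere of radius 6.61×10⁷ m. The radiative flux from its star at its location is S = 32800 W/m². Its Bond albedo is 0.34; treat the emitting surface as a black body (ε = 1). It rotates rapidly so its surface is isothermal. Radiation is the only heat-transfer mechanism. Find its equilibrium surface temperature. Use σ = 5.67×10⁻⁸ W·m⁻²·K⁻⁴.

T ≈ 556 K

At equilibrium, absorbed power = emitted power.
Absorbing cross-section = πr² = 1.373×10¹⁶ m²; emitting surface = 4πr² = 5.491×10¹⁶ m² (ratio 4).
(1−a)S·A_cross = εσ·A_surf·T⁴  ⇒  T⁴ = (1−a)S/(4σ).
T⁴ = 0.660·32800/(4·5.67×10⁻⁸) = 9.545×10¹⁰ K⁴.
T = (9.545×10¹⁰)^(1/4).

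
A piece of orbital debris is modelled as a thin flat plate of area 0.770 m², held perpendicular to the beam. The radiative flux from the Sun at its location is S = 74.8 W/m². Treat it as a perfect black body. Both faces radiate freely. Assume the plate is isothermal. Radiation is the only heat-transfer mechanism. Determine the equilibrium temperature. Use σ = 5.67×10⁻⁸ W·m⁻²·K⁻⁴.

At equilibrium, absorbed power = emitted power.
Absorbing cross-section = A = 0.7700 m²; emitting surface = 2A = 1.540 m² (ratio 2).
S·A_cross = εσ·A_surf·T⁴  ⇒  T⁴ = S/(2σ).
T⁴ = 1.00·74.8/(2·5.67×10⁻⁸) = 6.596×10⁸ K⁴.
T = (6.596×10⁸)^(1/4).

T ≈ 160 K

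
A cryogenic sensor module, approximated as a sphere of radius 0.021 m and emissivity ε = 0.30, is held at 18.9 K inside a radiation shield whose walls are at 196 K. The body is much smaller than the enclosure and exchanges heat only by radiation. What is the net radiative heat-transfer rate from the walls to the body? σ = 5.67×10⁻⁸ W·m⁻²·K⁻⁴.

P_net ≈ 0.139 W

For a small grey body in a large enclosure: P_net = εσA(T_body⁴ − T_wall⁴).
A = 4πr² = 0.005542 m²; T_body⁴ − T_wall⁴ = 1.276×10⁵ − 1.476×10⁹ = -1.476×10⁹ K⁴.
|P_net| = 0.30·5.67×10⁻⁸·0.005542·1.476×10⁹.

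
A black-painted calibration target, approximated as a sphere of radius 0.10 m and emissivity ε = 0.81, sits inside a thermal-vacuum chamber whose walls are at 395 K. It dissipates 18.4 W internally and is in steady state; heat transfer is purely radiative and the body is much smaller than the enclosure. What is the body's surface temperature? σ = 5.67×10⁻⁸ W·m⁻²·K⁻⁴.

For a small grey body in a large enclosure, net radiated power = εσA(T⁴ − T_w⁴).
Steady state: P = εσA(T⁴ − T_w⁴) with A = 4πr² = 0.1257 m².
T⁴ = P/(εσA) + T_w⁴ = 18.4/(0.81·5.67×10⁻⁸·0.1257) + (395)⁴
    = 3.188×10⁹ + 2.434×10¹⁰ = 2.753×10¹⁰ K⁴.

T ≈ 407 K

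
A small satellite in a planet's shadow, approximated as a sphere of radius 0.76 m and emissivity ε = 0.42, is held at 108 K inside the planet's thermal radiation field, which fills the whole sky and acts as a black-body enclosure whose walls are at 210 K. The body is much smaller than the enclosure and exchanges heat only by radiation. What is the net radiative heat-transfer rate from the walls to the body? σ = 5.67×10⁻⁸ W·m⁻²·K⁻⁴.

For a small grey body in a large enclosure: P_net = εσA(T_body⁴ − T_wall⁴).
A = 4πr² = 7.258 m²; T_body⁴ − T_wall⁴ = 1.360×10⁸ − 1.945×10⁹ = -1.809×10⁹ K⁴.
|P_net| = 0.42·5.67×10⁻⁸·7.258·1.809×10⁹.

P_net ≈ 313 W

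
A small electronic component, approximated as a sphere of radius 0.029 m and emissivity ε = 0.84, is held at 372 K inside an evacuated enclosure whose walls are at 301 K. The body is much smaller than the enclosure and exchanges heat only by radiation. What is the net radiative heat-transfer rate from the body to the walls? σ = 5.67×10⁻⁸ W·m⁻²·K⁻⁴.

For a small grey body in a large enclosure: P_net = εσA(T_body⁴ − T_wall⁴).
A = 4πr² = 0.01057 m²; T_body⁴ − T_wall⁴ = 1.915×10¹⁰ − 8.209×10⁹ = 1.094×10¹⁰ K⁴.
|P_net| = 0.84·5.67×10⁻⁸·0.01057·1.094×10¹⁰.

P_net ≈ 5.51 W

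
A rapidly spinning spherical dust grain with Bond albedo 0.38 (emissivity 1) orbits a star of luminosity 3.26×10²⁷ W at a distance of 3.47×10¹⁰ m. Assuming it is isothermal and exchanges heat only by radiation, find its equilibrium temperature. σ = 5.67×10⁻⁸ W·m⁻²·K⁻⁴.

First find the stellar flux at distance d: S = L/(4πd²) = 3.26×10²⁷/(4π·(3.47×10¹⁰)²) = 2.155×10⁵ W/m².
For an isothermal sphere, absorbed (1−a)S·πr² = emitted σ·4πr²·T⁴, so T⁴ = (1−a)S/(4σ).
T⁴ = 0.620·2.155×10⁵/(4·5.67×10⁻⁸) = 5.890×10¹¹ K⁴.

T ≈ 876 K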